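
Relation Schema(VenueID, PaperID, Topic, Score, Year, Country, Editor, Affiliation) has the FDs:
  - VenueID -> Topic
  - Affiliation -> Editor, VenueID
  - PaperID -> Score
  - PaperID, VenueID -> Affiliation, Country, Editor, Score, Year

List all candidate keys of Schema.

No FD produces {PaperID}, so it must be in every candidate key.
{Affiliation, PaperID} is a candidate key since {Affiliation, PaperID}⁺ = {Affiliation, Country, Editor, PaperID, Score, Topic, VenueID, Year} covers every attribute.
{PaperID, VenueID} is a candidate key since {PaperID, VenueID}⁺ = {Affiliation, Country, Editor, PaperID, Score, Topic, VenueID, Year} covers every attribute.
Any other superkey properly contains one of these, so there are no further candidate keys.

{Affiliation, PaperID}, {PaperID, VenueID}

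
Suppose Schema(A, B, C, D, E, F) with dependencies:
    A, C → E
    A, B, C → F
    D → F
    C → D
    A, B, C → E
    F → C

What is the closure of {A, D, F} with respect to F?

Start with {A, D, F}.
F → C applies; add {C} → now {A, C, D, F}.
A, C → E applies; add {E} → now {A, C, D, E, F}.
No further FD applies.

{A, C, D, E, F}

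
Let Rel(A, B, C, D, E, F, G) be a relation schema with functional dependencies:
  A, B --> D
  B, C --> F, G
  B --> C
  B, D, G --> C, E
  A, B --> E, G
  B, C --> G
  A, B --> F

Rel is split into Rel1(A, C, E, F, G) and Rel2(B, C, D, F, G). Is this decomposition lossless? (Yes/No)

No

Common attributes: {C, F, G}; their closure is {C, F, G}.
Neither Rel1 nor Rel2 is contained in that closure, so the decomposition is lossy.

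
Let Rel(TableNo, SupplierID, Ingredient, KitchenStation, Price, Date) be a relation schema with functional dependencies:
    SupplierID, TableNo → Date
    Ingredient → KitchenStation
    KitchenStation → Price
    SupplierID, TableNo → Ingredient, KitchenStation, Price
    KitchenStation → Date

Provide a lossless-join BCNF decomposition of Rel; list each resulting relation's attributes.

Candidate key of the original relation: {SupplierID, TableNo}.
In {Date, Ingredient, KitchenStation, Price, SupplierID, TableNo}, {Ingredient} is not a superkey ({Ingredient}⁺ restricted to this set is {Date, Ingredient, KitchenStation, Price}), so split on Ingredient → Date, KitchenStation, Price into {Date, Ingredient, KitchenStation, Price} and {Ingredient, SupplierID, TableNo}.
In {Date, Ingredient, KitchenStation, Price}, {KitchenStation} is not a superkey ({KitchenStation}⁺ restricted to this set is {Date, KitchenStation, Price}), so split on KitchenStation → Date, Price into {Date, KitchenStation, Price} and {Ingredient, KitchenStation}.
{Date, KitchenStation, Price} has no BCNF violation.
{Ingredient, KitchenStation} has no BCNF violation.
{Ingredient, SupplierID, TableNo} has no BCNF violation.

{Date, KitchenStation, Price}; {Ingredient, KitchenStation}; {Ingredient, SupplierID, TableNo}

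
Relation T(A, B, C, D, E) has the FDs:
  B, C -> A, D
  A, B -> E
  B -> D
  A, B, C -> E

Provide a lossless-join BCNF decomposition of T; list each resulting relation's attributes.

{A, B, C}; {A, B, E}; {B, D}

Candidate key of the original relation: {B, C}.
{A, B, C, D, E}: {A, B} determines {A, B, D, E} here but is not a superkey — split on A, B -> D, E, giving {A, B, D, E} and {A, B, C}.
{A, B, D, E}: {B} determines {B, D} here but is not a superkey — split on B -> D, giving {B, D} and {A, B, E}.
{B, D} is in BCNF.
{A, B, E} is in BCNF.
{A, B, C} is in BCNF.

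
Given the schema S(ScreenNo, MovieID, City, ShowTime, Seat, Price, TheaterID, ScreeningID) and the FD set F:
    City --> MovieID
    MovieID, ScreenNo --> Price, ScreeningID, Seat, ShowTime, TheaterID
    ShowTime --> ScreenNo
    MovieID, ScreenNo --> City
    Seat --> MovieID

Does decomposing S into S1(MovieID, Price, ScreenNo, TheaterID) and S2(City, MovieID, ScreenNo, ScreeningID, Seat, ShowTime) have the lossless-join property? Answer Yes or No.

Yes

The shared attributes are {MovieID, ScreenNo} and {MovieID, ScreenNo}⁺ = {City, MovieID, Price, ScreenNo, ScreeningID, Seat, ShowTime, TheaterID}.
Since S1 ⊆ {City, MovieID, Price, ScreenNo, ScreeningID, Seat, ShowTime, TheaterID}, the intersection is a superkey of S1; the decomposition is lossless.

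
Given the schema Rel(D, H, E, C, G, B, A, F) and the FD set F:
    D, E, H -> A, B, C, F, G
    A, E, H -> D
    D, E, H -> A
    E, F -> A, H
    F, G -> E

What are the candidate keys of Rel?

Closure of {E, F} is {A, B, C, D, E, F, G, H}, the whole schema; {E, F} is a candidate key.
Closure of {F, G} is {A, B, C, D, E, F, G, H}, the whole schema; {F, G} is a candidate key.
Closure of {A, E, H} is {A, B, C, D, E, F, G, H}, the whole schema; {A, E, H} is a candidate key.
Closure of {D, E, H} is {A, B, C, D, E, F, G, H}, the whole schema; {D, E, H} is a candidate key.
No proper subset of any of these is a key, and no other minimal superkey exists.

{A, E, H}, {D, E, H}, {E, F}, {F, G}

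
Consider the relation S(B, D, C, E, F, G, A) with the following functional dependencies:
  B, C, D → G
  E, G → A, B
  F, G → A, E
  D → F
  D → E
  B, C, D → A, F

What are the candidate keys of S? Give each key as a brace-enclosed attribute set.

{B, C, D}, {C, D, G}

Attributes never on any right-hand side: {C, D} — every candidate key must contain all of them.
{B, C, D}⁺ = {A, B, C, D, E, F, G}, which is every attribute, so {B, C, D} is a candidate key.
{C, D, G}⁺ = {A, B, C, D, E, F, G}, which is every attribute, so {C, D, G} is a candidate key.
These are minimal and exhaustive — every other superkey contains one of them.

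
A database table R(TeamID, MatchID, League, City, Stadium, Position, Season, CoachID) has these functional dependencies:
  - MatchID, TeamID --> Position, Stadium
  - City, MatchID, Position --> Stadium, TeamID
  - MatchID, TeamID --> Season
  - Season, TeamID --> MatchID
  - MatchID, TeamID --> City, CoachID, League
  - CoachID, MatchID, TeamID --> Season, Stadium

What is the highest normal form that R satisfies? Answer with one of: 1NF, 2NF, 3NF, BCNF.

BCNF

Candidate keys: {City, MatchID, Position}, {MatchID, TeamID}, {Season, TeamID}. Prime attributes: {City, MatchID, Position, Season, TeamID}.
Every FD has a superkey on the left, so the relation is in BCNF.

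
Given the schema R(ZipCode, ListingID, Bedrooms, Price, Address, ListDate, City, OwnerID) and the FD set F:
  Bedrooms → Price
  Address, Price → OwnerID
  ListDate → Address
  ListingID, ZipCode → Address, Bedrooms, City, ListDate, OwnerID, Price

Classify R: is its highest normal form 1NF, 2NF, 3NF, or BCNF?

Candidate key: {ListingID, ZipCode}. Prime attributes: {ListingID, ZipCode}.
Bedrooms → Price: {Bedrooms}⁺ = {Bedrooms, Price}, which is not all of the attributes, so the left side is not a superkey — BCNF is violated.
Because {Price} is non-prime and the left side of Bedrooms → Price is not a superkey, the relation is not in 3NF.
No proper subset of a key has a non-prime attribute in its closure, so there is no partial dependency; 2NF holds.

2NF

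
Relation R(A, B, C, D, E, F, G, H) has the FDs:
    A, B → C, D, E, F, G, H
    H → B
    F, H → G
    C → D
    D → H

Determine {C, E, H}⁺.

{B, C, D, E, H}

Start with {C, E, H}.
H → B applies; add {B} → now {B, C, E, H}.
C → D applies; add {D} → now {B, C, D, E, H}.
No further FD applies.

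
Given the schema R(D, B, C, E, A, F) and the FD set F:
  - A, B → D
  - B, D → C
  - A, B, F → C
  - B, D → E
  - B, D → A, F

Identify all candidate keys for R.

{A, B}, {B, D}

No FD produces {B}, so it must be in every candidate key.
{A, B} is a candidate key since {A, B}⁺ = {A, B, C, D, E, F} covers every attribute.
{B, D} is a candidate key since {B, D}⁺ = {A, B, C, D, E, F} covers every attribute.
Any other superkey properly contains one of these, so there are no further candidate keys.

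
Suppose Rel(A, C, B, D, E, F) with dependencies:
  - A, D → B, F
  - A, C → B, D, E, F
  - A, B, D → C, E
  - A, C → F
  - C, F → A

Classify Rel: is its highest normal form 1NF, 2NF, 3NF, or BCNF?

BCNF

Candidate keys: {A, C}, {A, D}, {C, F}. Prime attributes: {A, C, D, F}.
The left-hand side of every FD is a superkey, so BCNF is satisfied.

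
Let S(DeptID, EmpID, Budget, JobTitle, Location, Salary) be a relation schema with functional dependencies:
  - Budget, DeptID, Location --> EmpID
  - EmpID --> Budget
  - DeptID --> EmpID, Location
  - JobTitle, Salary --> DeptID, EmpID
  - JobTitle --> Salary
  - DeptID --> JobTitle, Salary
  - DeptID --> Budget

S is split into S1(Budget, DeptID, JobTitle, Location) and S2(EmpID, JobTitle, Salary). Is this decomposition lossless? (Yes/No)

Common attributes: {JobTitle}; their closure is {Budget, DeptID, EmpID, JobTitle, Location, Salary}.
This includes all of S1, so the common attributes are a superkey of S1 — the join is lossless.

Yes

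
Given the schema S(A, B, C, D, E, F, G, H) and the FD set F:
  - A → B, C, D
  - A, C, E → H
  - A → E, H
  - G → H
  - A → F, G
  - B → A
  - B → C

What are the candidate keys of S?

{A}, {B}

{A} is a candidate key since {A}⁺ = {A, B, C, D, E, F, G, H} covers every attribute.
{B} is a candidate key since {B}⁺ = {A, B, C, D, E, F, G, H} covers every attribute.
Any other superkey properly contains one of these, so there are no further candidate keys.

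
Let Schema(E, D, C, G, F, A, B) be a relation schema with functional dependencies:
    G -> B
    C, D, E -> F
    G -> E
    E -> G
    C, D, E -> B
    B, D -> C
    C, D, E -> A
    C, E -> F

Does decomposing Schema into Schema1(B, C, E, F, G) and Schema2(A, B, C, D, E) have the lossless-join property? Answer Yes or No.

Yes

The shared attributes are {B, C, E} and {B, C, E}⁺ = {B, C, E, F, G}.
Schema1 is contained in that closure, so Schema1 ∩ Schema2 -> Schema1 holds and the join is lossless.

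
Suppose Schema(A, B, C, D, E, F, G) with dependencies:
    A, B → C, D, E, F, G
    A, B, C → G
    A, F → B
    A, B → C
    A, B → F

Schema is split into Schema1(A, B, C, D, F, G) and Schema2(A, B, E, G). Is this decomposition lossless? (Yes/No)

Yes

Schema1 ∩ Schema2 = {A, B, G}; its closure under F is {A, B, C, D, E, F, G}.
This includes all of Schema1, so the common attributes are a superkey of Schema1 — the join is lossless.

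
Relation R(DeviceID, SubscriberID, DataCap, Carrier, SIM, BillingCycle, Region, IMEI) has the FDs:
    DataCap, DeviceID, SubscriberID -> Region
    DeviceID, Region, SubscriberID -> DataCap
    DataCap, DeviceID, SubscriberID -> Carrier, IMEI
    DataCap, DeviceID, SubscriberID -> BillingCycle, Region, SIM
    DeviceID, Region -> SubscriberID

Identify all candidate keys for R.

{DataCap, DeviceID, SubscriberID}, {DeviceID, Region}

Attributes never on any right-hand side: {DeviceID} — every candidate key must contain it.
{DeviceID, Region}⁺ = {BillingCycle, Carrier, DataCap, DeviceID, IMEI, Region, SIM, SubscriberID}, which is every attribute, so {DeviceID, Region} is a candidate key.
{DataCap, DeviceID, SubscriberID}⁺ = {BillingCycle, Carrier, DataCap, DeviceID, IMEI, Region, SIM, SubscriberID}, which is every attribute, so {DataCap, DeviceID, SubscriberID} is a candidate key.
No proper subset of any of these is a key, and no other minimal superkey exists.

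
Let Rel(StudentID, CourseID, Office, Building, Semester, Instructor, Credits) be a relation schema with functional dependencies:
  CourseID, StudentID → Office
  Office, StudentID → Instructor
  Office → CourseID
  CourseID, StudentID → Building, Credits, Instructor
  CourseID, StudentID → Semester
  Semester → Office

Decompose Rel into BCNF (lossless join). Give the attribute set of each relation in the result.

{Building, Credits, Instructor, Semester, StudentID}; {CourseID, Office}; {Office, Semester}

Candidate keys of the original relation: {CourseID, StudentID}, {Office, StudentID}, {Semester, StudentID}.
Within {Building, CourseID, Credits, Instructor, Office, Semester, StudentID}: {Office}⁺ ∩ {Building, CourseID, Credits, Instructor, Office, Semester, StudentID} = {CourseID, Office}, not the whole set, so Office → CourseID violates BCNF; decompose into {CourseID, Office} and {Building, Credits, Instructor, Office, Semester, StudentID}.
{CourseID, Office} is in BCNF.
Within {Building, Credits, Instructor, Office, Semester, StudentID}: {Semester}⁺ ∩ {Building, Credits, Instructor, Office, Semester, StudentID} = {Office, Semester}, not the whole set, so Semester → Office violates BCNF; decompose into {Office, Semester} and {Building, Credits, Instructor, Semester, StudentID}.
{Office, Semester} is in BCNF.
{Building, Credits, Instructor, Semester, StudentID} is in BCNF.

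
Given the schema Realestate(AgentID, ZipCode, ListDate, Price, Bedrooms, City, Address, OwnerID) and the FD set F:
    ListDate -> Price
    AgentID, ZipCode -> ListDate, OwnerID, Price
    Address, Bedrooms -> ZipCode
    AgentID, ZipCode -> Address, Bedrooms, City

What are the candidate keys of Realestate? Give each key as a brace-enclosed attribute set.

{AgentID} never appears on the right of any FD, so every key must include it.
{AgentID, ZipCode}⁺ = {Address, AgentID, Bedrooms, City, ListDate, OwnerID, Price, ZipCode}, which is every attribute, so {AgentID, ZipCode} is a candidate key.
{Address, AgentID, Bedrooms}⁺ = {Address, AgentID, Bedrooms, City, ListDate, OwnerID, Price, ZipCode}, which is every attribute, so {Address, AgentID, Bedrooms} is a candidate key.
Any other superkey properly contains one of these, so there are no further candidate keys.

{Address, AgentID, Bedrooms}, {AgentID, ZipCode}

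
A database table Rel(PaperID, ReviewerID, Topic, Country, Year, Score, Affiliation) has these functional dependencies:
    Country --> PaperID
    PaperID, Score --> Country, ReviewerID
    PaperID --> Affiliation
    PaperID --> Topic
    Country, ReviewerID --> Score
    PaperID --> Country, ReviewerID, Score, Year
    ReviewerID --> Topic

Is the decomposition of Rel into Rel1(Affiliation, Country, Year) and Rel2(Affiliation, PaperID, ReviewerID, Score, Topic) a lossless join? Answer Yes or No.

No

Common attributes: {Affiliation}; their closure is {Affiliation}.
Neither Rel1 nor Rel2 is contained in that closure, so the decomposition is lossy.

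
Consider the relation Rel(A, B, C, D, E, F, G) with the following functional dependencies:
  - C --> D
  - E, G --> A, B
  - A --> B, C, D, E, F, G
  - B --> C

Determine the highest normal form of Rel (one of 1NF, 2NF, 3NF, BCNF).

2NF

Candidate keys: {A}, {E, G}. Prime attributes: {A, E, G}.
C --> D: {C}⁺ = {C, D}, which is not all of the attributes, so the left side is not a superkey — BCNF is violated.
C --> D determines the non-prime attribute {D} from a non-superkey — 3NF is violated.
No proper subset of a key has a non-prime attribute in its closure, so there is no partial dependency; 2NF holds.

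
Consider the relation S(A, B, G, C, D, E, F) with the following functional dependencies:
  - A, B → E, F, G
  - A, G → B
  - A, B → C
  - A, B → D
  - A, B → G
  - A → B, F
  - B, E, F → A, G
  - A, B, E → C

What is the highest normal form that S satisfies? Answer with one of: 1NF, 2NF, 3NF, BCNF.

Candidate keys: {A}, {B, E, F}. Prime attributes: {A, B, E, F}.
Every FD has a superkey on the left, so the relation is in BCNF.

BCNF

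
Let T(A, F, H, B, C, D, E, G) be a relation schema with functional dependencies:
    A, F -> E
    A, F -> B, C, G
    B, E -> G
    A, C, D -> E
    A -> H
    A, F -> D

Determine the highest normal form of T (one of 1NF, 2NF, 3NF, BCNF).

Candidate key: {A, F}. Prime attributes: {A, F}.
B, E -> G: {B, E}⁺ = {B, E, G}, which is not all of the attributes, so the left side is not a superkey — BCNF is violated.
B, E -> G determines the non-prime attribute {G} from a non-superkey — 3NF is violated.
{A} is a proper subset of the key {A, F}, and {A}⁺ contains the non-prime attribute {H} — a partial dependency, so 2NF is violated.

1NF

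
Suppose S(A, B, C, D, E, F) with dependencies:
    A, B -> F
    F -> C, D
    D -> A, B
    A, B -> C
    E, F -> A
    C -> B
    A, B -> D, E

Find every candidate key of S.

{A, B}, {A, C}, {D}, {F}

{D}⁺ = {A, B, C, D, E, F}, which is every attribute, so {D} is a candidate key.
{F}⁺ = {A, B, C, D, E, F}, which is every attribute, so {F} is a candidate key.
{A, B}⁺ = {A, B, C, D, E, F}, which is every attribute, so {A, B} is a candidate key.
{A, C}⁺ = {A, B, C, D, E, F}, which is every attribute, so {A, C} is a candidate key.
These are minimal and exhaustive — every other superkey contains one of them.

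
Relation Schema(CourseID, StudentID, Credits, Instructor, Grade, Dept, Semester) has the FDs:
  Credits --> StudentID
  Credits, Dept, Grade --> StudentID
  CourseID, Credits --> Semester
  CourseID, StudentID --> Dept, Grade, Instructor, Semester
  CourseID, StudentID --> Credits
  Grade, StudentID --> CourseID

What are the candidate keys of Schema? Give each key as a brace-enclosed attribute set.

{CourseID, Credits}, {CourseID, StudentID}, {Credits, Grade}, {Grade, StudentID}

{CourseID, Credits} is a candidate key since {CourseID, Credits}⁺ = {CourseID, Credits, Dept, Grade, Instructor, Semester, StudentID} covers every attribute.
{CourseID, StudentID} is a candidate key since {CourseID, StudentID}⁺ = {CourseID, Credits, Dept, Grade, Instructor, Semester, StudentID} covers every attribute.
{Credits, Grade} is a candidate key since {Credits, Grade}⁺ = {CourseID, Credits, Dept, Grade, Instructor, Semester, StudentID} covers every attribute.
{Grade, StudentID} is a candidate key since {Grade, StudentID}⁺ = {CourseID, Credits, Dept, Grade, Instructor, Semester, StudentID} covers every attribute.
No proper subset of any of these is a key, and no other minimal superkey exists.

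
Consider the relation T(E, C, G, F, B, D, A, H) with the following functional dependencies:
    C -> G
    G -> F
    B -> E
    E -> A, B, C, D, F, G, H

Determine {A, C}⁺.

Start with {A, C}.
C -> G applies; add {G} → now {A, C, G}.
G -> F applies; add {F} → now {A, C, F, G}.
No further FD applies.

{A, C, F, G}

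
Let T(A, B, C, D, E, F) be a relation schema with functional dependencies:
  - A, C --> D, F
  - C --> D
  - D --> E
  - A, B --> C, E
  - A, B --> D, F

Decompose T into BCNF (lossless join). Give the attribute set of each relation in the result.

Candidate key of the original relation: {A, B}.
Within {A, B, C, D, E, F}: {A, C}⁺ ∩ {A, B, C, D, E, F} = {A, C, D, E, F}, not the whole set, so A, C --> D, E, F violates BCNF; decompose into {A, C, D, E, F} and {A, B, C}.
Within {A, C, D, E, F}: {C}⁺ ∩ {A, C, D, E, F} = {C, D, E}, not the whole set, so C --> D, E violates BCNF; decompose into {C, D, E} and {A, C, F}.
Within {C, D, E}: {D}⁺ ∩ {C, D, E} = {D, E}, not the whole set, so D --> E violates BCNF; decompose into {D, E} and {C, D}.
{D, E} is in BCNF.
{C, D} is in BCNF.
{A, C, F} is in BCNF.
{A, B, C} is in BCNF.

{A, B, C}; {A, C, F}; {C, D}; {D, E}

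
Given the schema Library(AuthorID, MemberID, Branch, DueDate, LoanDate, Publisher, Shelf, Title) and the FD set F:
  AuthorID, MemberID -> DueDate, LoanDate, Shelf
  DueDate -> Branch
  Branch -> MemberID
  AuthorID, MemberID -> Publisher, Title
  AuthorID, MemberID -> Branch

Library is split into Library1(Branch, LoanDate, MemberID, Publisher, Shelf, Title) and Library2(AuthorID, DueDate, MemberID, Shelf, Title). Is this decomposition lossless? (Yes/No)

Common attributes: {MemberID, Shelf, Title}; their closure is {MemberID, Shelf, Title}.
Library1 ⊄ {MemberID, Shelf, Title} and Library2 ⊄ {MemberID, Shelf, Title}, so the split is lossy.

No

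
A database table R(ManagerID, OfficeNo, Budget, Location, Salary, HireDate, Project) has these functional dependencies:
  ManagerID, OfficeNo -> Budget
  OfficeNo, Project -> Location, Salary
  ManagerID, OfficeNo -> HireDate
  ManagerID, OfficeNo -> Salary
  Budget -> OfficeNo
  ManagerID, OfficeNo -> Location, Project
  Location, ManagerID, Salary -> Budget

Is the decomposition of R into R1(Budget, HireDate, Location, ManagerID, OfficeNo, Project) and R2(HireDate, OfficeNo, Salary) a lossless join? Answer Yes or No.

R1 ∩ R2 = {HireDate, OfficeNo}; its closure under F is {HireDate, OfficeNo}.
Neither R1 nor R2 is contained in that closure, so the decomposition is lossy.

No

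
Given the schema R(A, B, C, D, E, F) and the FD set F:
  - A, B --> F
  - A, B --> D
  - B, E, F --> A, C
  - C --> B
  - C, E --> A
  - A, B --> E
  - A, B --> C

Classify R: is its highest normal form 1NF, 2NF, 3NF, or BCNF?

Candidate keys: {A, B}, {A, C}, {B, E, F}, {C, E}. Prime attributes: {A, B, C, E, F}.
C --> B breaks BCNF: {C}⁺ = {B, C}, so {C} is not a superkey.
But every attribute on its right side ({B}) is prime, and the same holds for every other non-superkey FD, so 3NF still holds.

3NF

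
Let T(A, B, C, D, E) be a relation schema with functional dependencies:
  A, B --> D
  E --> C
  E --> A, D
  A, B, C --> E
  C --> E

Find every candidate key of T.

{B, C}, {B, E}

{B} never appears on the right of any FD, so every key must include it.
{B, C}⁺ = {A, B, C, D, E}, which is every attribute, so {B, C} is a candidate key.
{B, E}⁺ = {A, B, C, D, E}, which is every attribute, so {B, E} is a candidate key.
These are minimal and exhaustive — every other superkey contains one of them.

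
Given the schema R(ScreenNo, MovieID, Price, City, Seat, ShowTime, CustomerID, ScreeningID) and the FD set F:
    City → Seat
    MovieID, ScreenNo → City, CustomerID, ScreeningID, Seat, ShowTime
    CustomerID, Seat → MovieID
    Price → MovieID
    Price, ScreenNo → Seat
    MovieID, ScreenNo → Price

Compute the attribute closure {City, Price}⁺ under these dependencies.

{City, MovieID, Price, Seat}

Start with {City, Price}.
City → Seat applies; add {Seat} → now {City, Price, Seat}.
Price → MovieID applies; add {MovieID} → now {City, MovieID, Price, Seat}.
No further FD applies.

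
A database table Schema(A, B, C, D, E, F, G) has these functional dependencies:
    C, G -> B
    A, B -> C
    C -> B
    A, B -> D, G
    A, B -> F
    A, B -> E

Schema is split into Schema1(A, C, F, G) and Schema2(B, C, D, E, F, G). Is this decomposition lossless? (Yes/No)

Common attributes: {C, F, G}; their closure is {B, C, F, G}.
Schema1 ⊄ {B, C, F, G} and Schema2 ⊄ {B, C, F, G}, so the split is lossy.

No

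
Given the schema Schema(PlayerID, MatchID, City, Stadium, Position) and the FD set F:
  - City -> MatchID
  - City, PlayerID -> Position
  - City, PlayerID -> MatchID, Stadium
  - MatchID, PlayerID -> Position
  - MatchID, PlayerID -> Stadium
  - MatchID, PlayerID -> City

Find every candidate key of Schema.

No FD produces {PlayerID}, so it must be in every candidate key.
{City, PlayerID} is a candidate key since {City, PlayerID}⁺ = {City, MatchID, PlayerID, Position, Stadium} covers every attribute.
{MatchID, PlayerID} is a candidate key since {MatchID, PlayerID}⁺ = {City, MatchID, PlayerID, Position, Stadium} covers every attribute.
These are minimal and exhaustive — every other superkey contains one of them.

{City, PlayerID}, {MatchID, PlayerID}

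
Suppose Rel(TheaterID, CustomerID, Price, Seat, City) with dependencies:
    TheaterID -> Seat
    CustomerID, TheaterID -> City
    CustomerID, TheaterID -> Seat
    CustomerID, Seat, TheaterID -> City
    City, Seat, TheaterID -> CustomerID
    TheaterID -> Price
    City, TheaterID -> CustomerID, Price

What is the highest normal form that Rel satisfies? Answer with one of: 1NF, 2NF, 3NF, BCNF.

Candidate keys: {City, TheaterID}, {CustomerID, TheaterID}. Prime attributes: {City, CustomerID, TheaterID}.
TheaterID -> Seat: {TheaterID}⁺ = {Price, Seat, TheaterID}, which is not all of the attributes, so the left side is not a superkey — BCNF is violated.
Because {Seat} is non-prime and the left side of TheaterID -> Seat is not a superkey, the relation is not in 3NF.
Since {TheaterID} ⊂ {City, TheaterID} and {TheaterID}⁺ ⊇ {Price, Seat} with {Price, Seat} non-prime, there is a partial dependency; 2NF fails.

1NF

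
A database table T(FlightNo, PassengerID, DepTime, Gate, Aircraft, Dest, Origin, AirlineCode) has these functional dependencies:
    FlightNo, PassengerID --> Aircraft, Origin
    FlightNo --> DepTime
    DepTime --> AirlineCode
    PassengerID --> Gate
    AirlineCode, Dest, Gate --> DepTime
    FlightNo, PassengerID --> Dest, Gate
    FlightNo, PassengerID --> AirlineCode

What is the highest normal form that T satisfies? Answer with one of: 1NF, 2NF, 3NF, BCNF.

Candidate key: {FlightNo, PassengerID}. Prime attributes: {FlightNo, PassengerID}.
FlightNo --> DepTime: {FlightNo}⁺ = {AirlineCode, DepTime, FlightNo}, which is not all of the attributes, so the left side is not a superkey — BCNF is violated.
FlightNo --> DepTime determines the non-prime attribute {DepTime} from a non-superkey — 3NF is violated.
{FlightNo} is a proper subset of the key {FlightNo, PassengerID}, and {FlightNo}⁺ contains the non-prime attributes {AirlineCode, DepTime} — a partial dependency, so 2NF is violated.

1NF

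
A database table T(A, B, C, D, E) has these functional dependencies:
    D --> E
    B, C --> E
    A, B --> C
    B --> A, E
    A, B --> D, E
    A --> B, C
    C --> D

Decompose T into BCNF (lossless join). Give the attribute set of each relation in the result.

Candidate keys of the original relation: {A}, {B}.
{A, B, C, D, E}: {D} determines {D, E} here but is not a superkey — split on D --> E, giving {D, E} and {A, B, C, D}.
{D, E}: every determinant is a superkey — BCNF.
{A, B, C, D}: {C} determines {C, D} here but is not a superkey — split on C --> D, giving {C, D} and {A, B, C}.
{C, D}: every determinant is a superkey — BCNF.
{A, B, C}: every determinant is a superkey — BCNF.

{A, B, C}; {C, D}; {D, E}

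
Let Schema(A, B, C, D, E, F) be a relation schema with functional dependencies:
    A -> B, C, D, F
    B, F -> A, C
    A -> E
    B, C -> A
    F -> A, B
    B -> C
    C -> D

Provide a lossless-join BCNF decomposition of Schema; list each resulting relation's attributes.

{A, B, C, E, F}; {C, D}

Candidate keys of the original relation: {A}, {B}, {F}.
Within {A, B, C, D, E, F}: {C}⁺ ∩ {A, B, C, D, E, F} = {C, D}, not the whole set, so C -> D violates BCNF; decompose into {C, D} and {A, B, C, E, F}.
{C, D} has no BCNF violation.
{A, B, C, E, F} has no BCNF violation.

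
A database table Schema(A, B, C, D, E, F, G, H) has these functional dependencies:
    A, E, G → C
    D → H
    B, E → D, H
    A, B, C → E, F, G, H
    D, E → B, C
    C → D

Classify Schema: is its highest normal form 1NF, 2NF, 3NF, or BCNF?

1NF

Candidate keys: {A, B, C}, {A, B, E}, {A, C, E}, {A, D, E}, {A, E, G}. Prime attributes: {A, B, C, D, E, G}.
D → H: {D}⁺ = {D, H}, which is not all of the attributes, so the left side is not a superkey — BCNF is violated.
Because {H} is non-prime and the left side of D → H is not a superkey, the relation is not in 3NF.
{C} is a proper subset of the key {A, B, C}, and {C}⁺ contains the non-prime attribute {H} — a partial dependency, so 2NF is violated.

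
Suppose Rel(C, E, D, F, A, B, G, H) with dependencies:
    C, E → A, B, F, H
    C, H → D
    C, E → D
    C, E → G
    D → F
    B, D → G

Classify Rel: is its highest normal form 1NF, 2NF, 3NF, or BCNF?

2NF

Candidate key: {C, E}. Prime attributes: {C, E}.
C, H → D breaks BCNF: {C, H}⁺ = {C, D, F, H}, so {C, H} is not a superkey.
C, H → D determines the non-prime attribute {D} from a non-superkey — 3NF is violated.
No non-prime attribute depends on a proper subset of any candidate key, so 2NF holds.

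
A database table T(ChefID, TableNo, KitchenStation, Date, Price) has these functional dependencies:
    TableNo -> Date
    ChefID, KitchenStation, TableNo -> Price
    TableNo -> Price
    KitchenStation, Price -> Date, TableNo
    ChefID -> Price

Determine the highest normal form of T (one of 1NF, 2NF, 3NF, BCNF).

1NF

Candidate key: {ChefID, KitchenStation}. Prime attributes: {ChefID, KitchenStation}.
TableNo -> Date breaks BCNF: {TableNo}⁺ = {Date, Price, TableNo}, so {TableNo} is not a superkey.
Because {Date} is non-prime and the left side of TableNo -> Date is not a superkey, the relation is not in 3NF.
Since {ChefID} ⊂ {ChefID, KitchenStation} and {ChefID}⁺ ⊇ {Price} with {Price} non-prime, there is a partial dependency; 2NF fails.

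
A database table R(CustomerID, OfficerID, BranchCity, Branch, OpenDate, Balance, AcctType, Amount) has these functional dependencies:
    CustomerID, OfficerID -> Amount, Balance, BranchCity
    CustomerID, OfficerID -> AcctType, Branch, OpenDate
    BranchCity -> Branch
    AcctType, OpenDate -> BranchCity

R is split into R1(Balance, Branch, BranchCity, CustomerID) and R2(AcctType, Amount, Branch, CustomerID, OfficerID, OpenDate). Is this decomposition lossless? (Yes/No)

No

R1 ∩ R2 = {Branch, CustomerID}; its closure under F is {Branch, CustomerID}.
R1 ⊄ {Branch, CustomerID} and R2 ⊄ {Branch, CustomerID}, so the split is lossy.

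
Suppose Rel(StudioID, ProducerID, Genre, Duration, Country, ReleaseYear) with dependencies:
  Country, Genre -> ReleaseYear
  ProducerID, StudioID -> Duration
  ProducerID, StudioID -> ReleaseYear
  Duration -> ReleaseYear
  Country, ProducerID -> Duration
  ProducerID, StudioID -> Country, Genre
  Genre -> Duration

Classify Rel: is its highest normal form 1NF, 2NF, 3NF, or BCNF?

2NF

Candidate key: {ProducerID, StudioID}. Prime attributes: {ProducerID, StudioID}.
For Country, Genre -> ReleaseYear we have {Country, Genre}⁺ = {Country, Duration, Genre, ReleaseYear}; {Country, Genre} is not a superkey, so BCNF fails.
Because {ReleaseYear} is non-prime and the left side of Country, Genre -> ReleaseYear is not a superkey, the relation is not in 3NF.
Checking every proper subset of each key, none determines a non-prime attribute — 2NF is satisfied.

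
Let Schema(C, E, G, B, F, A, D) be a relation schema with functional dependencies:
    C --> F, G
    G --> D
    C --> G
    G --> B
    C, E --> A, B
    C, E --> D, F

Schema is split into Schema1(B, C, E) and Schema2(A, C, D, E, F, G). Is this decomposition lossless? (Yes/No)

Schema1 ∩ Schema2 = {C, E}; its closure under F is {A, B, C, D, E, F, G}.
Since Schema1 ⊆ {A, B, C, D, E, F, G}, the intersection is a superkey of Schema1; the decomposition is lossless.

Yes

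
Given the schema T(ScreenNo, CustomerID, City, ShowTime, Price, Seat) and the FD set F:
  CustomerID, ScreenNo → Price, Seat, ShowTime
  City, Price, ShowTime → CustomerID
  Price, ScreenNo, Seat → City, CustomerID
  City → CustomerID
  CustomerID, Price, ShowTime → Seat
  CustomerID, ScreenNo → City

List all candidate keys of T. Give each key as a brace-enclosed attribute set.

Attributes never on any right-hand side: {ScreenNo} — every candidate key must contain it.
{City, ScreenNo}⁺ = {City, CustomerID, Price, ScreenNo, Seat, ShowTime}, which is every attribute, so {City, ScreenNo} is a candidate key.
{CustomerID, ScreenNo}⁺ = {City, CustomerID, Price, ScreenNo, Seat, ShowTime}, which is every attribute, so {CustomerID, ScreenNo} is a candidate key.
{Price, ScreenNo, Seat}⁺ = {City, CustomerID, Price, ScreenNo, Seat, ShowTime}, which is every attribute, so {Price, ScreenNo, Seat} is a candidate key.
No proper subset of any of these is a key, and no other minimal superkey exists.

{City, ScreenNo}, {CustomerID, ScreenNo}, {Price, ScreenNo, Seat}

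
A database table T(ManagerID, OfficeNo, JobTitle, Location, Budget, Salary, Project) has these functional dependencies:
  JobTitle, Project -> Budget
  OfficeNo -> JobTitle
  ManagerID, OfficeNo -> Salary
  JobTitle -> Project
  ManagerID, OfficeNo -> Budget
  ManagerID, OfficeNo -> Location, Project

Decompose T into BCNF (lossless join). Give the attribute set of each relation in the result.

Candidate key of the original relation: {ManagerID, OfficeNo}.
{Budget, JobTitle, Location, ManagerID, OfficeNo, Project, Salary}: {JobTitle, Project} determines {Budget, JobTitle, Project} here but is not a superkey — split on JobTitle, Project -> Budget, giving {Budget, JobTitle, Project} and {JobTitle, Location, ManagerID, OfficeNo, Project, Salary}.
{Budget, JobTitle, Project} is in BCNF.
{JobTitle, Location, ManagerID, OfficeNo, Project, Salary}: {OfficeNo} determines {JobTitle, OfficeNo, Project} here but is not a superkey — split on OfficeNo -> JobTitle, Project, giving {JobTitle, OfficeNo, Project} and {Location, ManagerID, OfficeNo, Salary}.
{JobTitle, OfficeNo, Project}: {JobTitle} determines {JobTitle, Project} here but is not a superkey — split on JobTitle -> Project, giving {JobTitle, Project} and {JobTitle, OfficeNo}.
{JobTitle, Project} is in BCNF.
{JobTitle, OfficeNo} is in BCNF.
{Location, ManagerID, OfficeNo, Salary} is in BCNF.

{Budget, JobTitle, Project}; {JobTitle, OfficeNo}; {Location, ManagerID, OfficeNo, Salary}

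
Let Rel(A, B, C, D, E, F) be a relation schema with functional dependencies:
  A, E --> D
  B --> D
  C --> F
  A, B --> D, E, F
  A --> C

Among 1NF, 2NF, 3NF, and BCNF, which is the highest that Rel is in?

1NF

Candidate key: {A, B}. Prime attributes: {A, B}.
For A, E --> D we have {A, E}⁺ = {A, C, D, E, F}; {A, E} is not a superkey, so BCNF fails.
Because {D} is non-prime and the left side of A, E --> D is not a superkey, the relation is not in 3NF.
The proper key subset {A} of {A, B} determines non-prime {C, F}, so the relation is not even in 2NF.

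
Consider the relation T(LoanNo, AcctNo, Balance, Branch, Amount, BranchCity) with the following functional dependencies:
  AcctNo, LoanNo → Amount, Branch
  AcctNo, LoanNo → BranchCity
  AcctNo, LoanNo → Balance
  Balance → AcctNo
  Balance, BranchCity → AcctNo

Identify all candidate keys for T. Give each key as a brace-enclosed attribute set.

{AcctNo, LoanNo}, {Balance, LoanNo}

{LoanNo} never appears on the right of any FD, so every key must include it.
{AcctNo, LoanNo} is a candidate key since {AcctNo, LoanNo}⁺ = {AcctNo, Amount, Balance, Branch, BranchCity, LoanNo} covers every attribute.
{Balance, LoanNo} is a candidate key since {Balance, LoanNo}⁺ = {AcctNo, Amount, Balance, Branch, BranchCity, LoanNo} covers every attribute.
Any other superkey properly contains one of these, so there are no further candidate keys.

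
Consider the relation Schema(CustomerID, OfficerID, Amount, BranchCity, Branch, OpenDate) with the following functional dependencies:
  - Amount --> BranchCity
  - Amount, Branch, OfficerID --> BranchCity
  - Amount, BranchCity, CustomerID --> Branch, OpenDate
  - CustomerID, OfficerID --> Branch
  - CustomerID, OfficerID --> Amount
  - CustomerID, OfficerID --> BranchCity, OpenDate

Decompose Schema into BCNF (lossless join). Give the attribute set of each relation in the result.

{Amount, Branch, CustomerID, OpenDate}; {Amount, BranchCity}; {Amount, CustomerID, OfficerID}

Candidate key of the original relation: {CustomerID, OfficerID}.
Within {Amount, Branch, BranchCity, CustomerID, OfficerID, OpenDate}: {Amount}⁺ ∩ {Amount, Branch, BranchCity, CustomerID, OfficerID, OpenDate} = {Amount, BranchCity}, not the whole set, so Amount --> BranchCity violates BCNF; decompose into {Amount, BranchCity} and {Amount, Branch, CustomerID, OfficerID, OpenDate}.
{Amount, BranchCity}: every determinant is a superkey — BCNF.
Within {Amount, Branch, CustomerID, OfficerID, OpenDate}: {Amount, CustomerID}⁺ ∩ {Amount, Branch, CustomerID, OfficerID, OpenDate} = {Amount, Branch, CustomerID, OpenDate}, not the whole set, so Amount, CustomerID --> Branch, OpenDate violates BCNF; decompose into {Amount, Branch, CustomerID, OpenDate} and {Amount, CustomerID, OfficerID}.
{Amount, Branch, CustomerID, OpenDate}: every determinant is a superkey — BCNF.
{Amount, CustomerID, OfficerID}: every determinant is a superkey — BCNF.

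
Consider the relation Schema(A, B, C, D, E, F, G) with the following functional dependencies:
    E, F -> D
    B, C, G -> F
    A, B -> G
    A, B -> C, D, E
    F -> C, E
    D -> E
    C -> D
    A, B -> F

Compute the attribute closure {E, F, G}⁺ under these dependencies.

Start with {E, F, G}.
E, F -> D applies; add {D} → now {D, E, F, G}.
F -> C, E applies; add {C} → now {C, D, E, F, G}.
No further FD applies.

{C, D, E, F, G}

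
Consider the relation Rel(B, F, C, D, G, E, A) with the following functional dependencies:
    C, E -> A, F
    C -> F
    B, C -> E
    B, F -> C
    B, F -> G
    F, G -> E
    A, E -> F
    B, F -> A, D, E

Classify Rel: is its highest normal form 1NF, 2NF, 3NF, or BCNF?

3NF

Candidate keys: {A, B, E}, {B, C}, {B, F}. Prime attributes: {A, B, C, E, F}.
C, E -> A, F breaks BCNF: {C, E}⁺ = {A, C, E, F}, so {C, E} is not a superkey.
Since {A, F} ⊆ prime attributes and every other non-superkey FD also has a prime right side, the schema is in 3NF.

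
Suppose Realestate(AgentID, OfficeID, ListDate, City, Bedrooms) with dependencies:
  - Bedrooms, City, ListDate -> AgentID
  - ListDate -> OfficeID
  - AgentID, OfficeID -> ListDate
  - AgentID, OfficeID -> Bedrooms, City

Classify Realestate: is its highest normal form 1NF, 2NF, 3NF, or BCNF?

3NF

Candidate keys: {AgentID, ListDate}, {AgentID, OfficeID}, {Bedrooms, City, ListDate}. Prime attributes: {AgentID, Bedrooms, City, ListDate, OfficeID}.
ListDate -> OfficeID breaks BCNF: {ListDate}⁺ = {ListDate, OfficeID}, so {ListDate} is not a superkey.
But every attribute on its right side ({OfficeID}) is prime, and the same holds for every other non-superkey FD, so 3NF still holds.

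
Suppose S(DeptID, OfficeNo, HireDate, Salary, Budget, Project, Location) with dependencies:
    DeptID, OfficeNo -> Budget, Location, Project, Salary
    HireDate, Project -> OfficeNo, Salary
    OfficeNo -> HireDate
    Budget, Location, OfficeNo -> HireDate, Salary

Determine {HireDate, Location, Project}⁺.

Start with {HireDate, Location, Project}.
HireDate, Project -> OfficeNo, Salary applies; add {OfficeNo, Salary} → now {HireDate, Location, OfficeNo, Project, Salary}.
No further FD applies.

{HireDate, Location, OfficeNo, Project, Salary}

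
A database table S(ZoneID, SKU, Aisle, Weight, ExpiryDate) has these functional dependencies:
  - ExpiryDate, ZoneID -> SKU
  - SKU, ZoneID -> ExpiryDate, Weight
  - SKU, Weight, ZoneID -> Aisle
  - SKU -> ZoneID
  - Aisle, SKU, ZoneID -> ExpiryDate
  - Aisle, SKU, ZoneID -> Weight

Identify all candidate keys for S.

{SKU} is a candidate key since {SKU}⁺ = {Aisle, ExpiryDate, SKU, Weight, ZoneID} covers every attribute.
{ExpiryDate, ZoneID} is a candidate key since {ExpiryDate, ZoneID}⁺ = {Aisle, ExpiryDate, SKU, Weight, ZoneID} covers every attribute.
Any other superkey properly contains one of these, so there are no further candidate keys.

{ExpiryDate, ZoneID}, {SKU}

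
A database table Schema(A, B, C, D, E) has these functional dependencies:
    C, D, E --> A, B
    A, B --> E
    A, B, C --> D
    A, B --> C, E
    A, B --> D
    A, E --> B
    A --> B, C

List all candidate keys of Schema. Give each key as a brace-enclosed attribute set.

{A} is a candidate key since {A}⁺ = {A, B, C, D, E} covers every attribute.
{C, D, E} is a candidate key since {C, D, E}⁺ = {A, B, C, D, E} covers every attribute.
Any other superkey properly contains one of these, so there are no further candidate keys.

{A}, {C, D, E}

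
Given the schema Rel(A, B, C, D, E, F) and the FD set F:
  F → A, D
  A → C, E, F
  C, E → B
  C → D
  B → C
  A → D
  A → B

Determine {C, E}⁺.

{B, C, D, E}

Start with {C, E}.
C, E → B applies; add {B} → now {B, C, E}.
C → D applies; add {D} → now {B, C, D, E}.
No further FD applies.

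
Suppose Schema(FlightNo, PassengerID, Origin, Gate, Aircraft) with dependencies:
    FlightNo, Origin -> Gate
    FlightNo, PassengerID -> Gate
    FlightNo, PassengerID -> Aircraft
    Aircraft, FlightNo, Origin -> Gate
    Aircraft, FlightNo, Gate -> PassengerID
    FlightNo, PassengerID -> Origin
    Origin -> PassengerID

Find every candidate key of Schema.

{Aircraft, FlightNo, Gate}, {FlightNo, Origin}, {FlightNo, PassengerID}

No FD produces {FlightNo}, so it must be in every candidate key.
{FlightNo, Origin}⁺ = {Aircraft, FlightNo, Gate, Origin, PassengerID} — all of the relation — so {FlightNo, Origin} is a candidate key.
{FlightNo, PassengerID}⁺ = {Aircraft, FlightNo, Gate, Origin, PassengerID} — all of the relation — so {FlightNo, PassengerID} is a candidate key.
{Aircraft, FlightNo, Gate}⁺ = {Aircraft, FlightNo, Gate, Origin, PassengerID} — all of the relation — so {Aircraft, FlightNo, Gate} is a candidate key.
Any other superkey properly contains one of these, so there are no further candidate keys.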